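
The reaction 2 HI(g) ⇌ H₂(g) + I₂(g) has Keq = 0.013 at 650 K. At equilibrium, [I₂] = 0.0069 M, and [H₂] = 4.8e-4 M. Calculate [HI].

[HI] = 0.016 M

At equilibrium, Keq = [H₂]·[I₂] / [HI]² = 0.013.
(4.8e-4)·(0.0069) / ([HI])² = 0.013
[HI]² = 2.55e-4 ⇒ [HI] = 0.016 M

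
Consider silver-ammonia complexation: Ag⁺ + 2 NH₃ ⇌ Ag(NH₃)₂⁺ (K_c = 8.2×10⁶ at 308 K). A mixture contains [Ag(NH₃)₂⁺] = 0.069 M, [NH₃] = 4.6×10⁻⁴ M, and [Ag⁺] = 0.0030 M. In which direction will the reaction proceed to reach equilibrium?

toward reactants

Q_c = [Ag(NH₃)₂⁺] / ([Ag⁺]·[NH₃]²) = (0.069) / ((0.0030)·(4.6×10⁻⁴)²) = 1.1×10⁸
Q_c = 1.1×10⁸ > K_c = 8.2×10⁶, so the reverse reaction proceeds.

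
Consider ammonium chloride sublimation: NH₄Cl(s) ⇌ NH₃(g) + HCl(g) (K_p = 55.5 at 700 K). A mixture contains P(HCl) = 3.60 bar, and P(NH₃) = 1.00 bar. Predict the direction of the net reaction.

toward products

(NH₄Cl is a pure solid — omitted from Q_p.)
Q_p = P(NH₃)·P(HCl) = (1.00)·(3.60) = 3.60
Q_p = 3.60 < K_p = 55.5, so the forward reaction proceeds.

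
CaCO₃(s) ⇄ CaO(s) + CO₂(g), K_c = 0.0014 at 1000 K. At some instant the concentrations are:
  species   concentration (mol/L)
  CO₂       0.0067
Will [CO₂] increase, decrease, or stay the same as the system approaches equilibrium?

(CaCO₃, CaO are pure solids — omitted from Q_c.)
Q_c = [CO₂] = 0.0067
Q_c = 0.0067 > K_c = 0.0014: net reverse reaction.
CO₂ is a product, so it decreases.

decrease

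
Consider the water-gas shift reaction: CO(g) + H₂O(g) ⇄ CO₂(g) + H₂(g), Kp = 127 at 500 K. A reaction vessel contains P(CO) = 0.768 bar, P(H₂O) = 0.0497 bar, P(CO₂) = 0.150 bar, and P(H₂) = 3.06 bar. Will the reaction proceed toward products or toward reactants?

Qp = P(CO₂)·P(H₂) / (P(CO)·P(H₂O)) = (0.150)·(3.06) / ((0.768)·(0.0497)) = 12.0
Qp = 12.0 < Kp = 127, so the forward reaction proceeds.

forward (toward products)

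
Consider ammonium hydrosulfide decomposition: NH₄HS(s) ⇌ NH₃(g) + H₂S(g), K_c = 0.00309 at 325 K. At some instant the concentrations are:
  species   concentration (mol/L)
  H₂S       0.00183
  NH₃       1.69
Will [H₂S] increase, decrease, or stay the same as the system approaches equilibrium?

stay the same

(NH₄HS is a pure solid — omitted from Q_c.)
Q_c = [NH₃]·[H₂S] = (1.69)·(0.00183) = 0.00309
Q_c = 0.00309 = K_c; the system is at equilibrium.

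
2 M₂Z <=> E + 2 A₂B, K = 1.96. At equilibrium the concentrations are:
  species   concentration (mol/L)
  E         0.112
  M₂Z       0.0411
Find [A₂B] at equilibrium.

At equilibrium, K = [E]·[A₂B]² / [M₂Z]² = 1.96.
(0.112)·([A₂B])² / (0.0411)² = 1.96
[A₂B]² = 0.0296 ⇒ [A₂B] = 0.172 mol/L

[A₂B] = 0.172 mol/L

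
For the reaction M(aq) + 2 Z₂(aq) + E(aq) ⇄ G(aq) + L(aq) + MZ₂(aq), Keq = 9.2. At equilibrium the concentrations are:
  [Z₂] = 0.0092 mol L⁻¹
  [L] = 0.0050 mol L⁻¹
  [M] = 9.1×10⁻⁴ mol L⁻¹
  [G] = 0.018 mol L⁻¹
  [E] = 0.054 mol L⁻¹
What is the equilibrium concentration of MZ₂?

[MZ₂] = 4.3×10⁻⁴ mol L⁻¹

At equilibrium, Keq = [G]·[L]·[MZ₂] / ([M]·[Z₂]²·[E]) = 9.2.
(0.018)·(0.0050)·([MZ₂]) / ((9.1×10⁻⁴)·(0.0092)²·(0.054)) = 9.2
[MZ₂] = 4.25×10⁻⁴ = 4.3×10⁻⁴ mol L⁻¹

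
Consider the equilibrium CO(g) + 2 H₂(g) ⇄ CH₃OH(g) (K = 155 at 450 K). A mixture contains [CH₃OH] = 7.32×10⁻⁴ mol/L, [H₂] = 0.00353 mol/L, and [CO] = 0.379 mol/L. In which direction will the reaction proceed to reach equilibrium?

at equilibrium

Q = [CH₃OH] / ([CO]·[H₂]²) = (7.32×10⁻⁴) / ((0.379)·(0.00353)²) = 155
Q = 155 = K, so the system is already at equilibrium.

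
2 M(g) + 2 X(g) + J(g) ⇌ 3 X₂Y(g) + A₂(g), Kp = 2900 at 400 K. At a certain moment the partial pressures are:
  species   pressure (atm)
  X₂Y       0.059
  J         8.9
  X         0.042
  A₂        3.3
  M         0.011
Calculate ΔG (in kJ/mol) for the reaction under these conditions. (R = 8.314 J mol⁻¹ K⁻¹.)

Qp = P(X₂Y)³·P(A₂) / (P(M)²·P(X)²·P(J)) = (0.059)³·(3.3) / ((0.011)²·(0.042)²·(8.9)) = 357
ΔG = RT ln(Qp/Kp) = (8.314 J mol⁻¹ K⁻¹)(400 K) × ln(357/2900)
   = (3.326 kJ/mol)(-2.095) = -6.97 kJ/mol
ΔG < 0, so the forward reaction is spontaneous (proceeds forward).

ΔG = -6.97 kJ/mol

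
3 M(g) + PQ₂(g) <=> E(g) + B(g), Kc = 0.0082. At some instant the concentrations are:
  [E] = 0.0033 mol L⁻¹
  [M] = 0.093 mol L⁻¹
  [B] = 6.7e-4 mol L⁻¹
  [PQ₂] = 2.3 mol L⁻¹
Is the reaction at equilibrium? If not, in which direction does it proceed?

toward products

Qc = [E]·[B] / ([M]³·[PQ₂]) = (0.0033)·(6.7e-4) / ((0.093)³·(2.3)) = 0.0012
Qc = 0.0012 < Kc = 0.0082, so the forward reaction proceeds.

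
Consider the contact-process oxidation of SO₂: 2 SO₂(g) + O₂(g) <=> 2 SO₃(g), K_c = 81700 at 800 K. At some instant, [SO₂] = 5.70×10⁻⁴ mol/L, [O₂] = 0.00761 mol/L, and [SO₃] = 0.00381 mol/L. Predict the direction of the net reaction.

Q_c = [SO₃]² / ([SO₂]²·[O₂]) = (0.00381)² / ((5.70×10⁻⁴)²·(0.00761)) = 5870
Q_c = 5870 < K_c = 81700, so the forward reaction proceeds.

in the forward direction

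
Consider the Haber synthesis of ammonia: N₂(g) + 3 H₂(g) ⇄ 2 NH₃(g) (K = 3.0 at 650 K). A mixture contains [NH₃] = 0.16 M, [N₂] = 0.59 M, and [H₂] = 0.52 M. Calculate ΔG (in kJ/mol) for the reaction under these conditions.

Q = [NH₃]² / ([N₂]·[H₂]³) = (0.16)² / ((0.59)·(0.52)³) = 0.309
ΔG = RT ln(Q/K) = (8.314 J mol⁻¹ K⁻¹)(650 K) × ln(0.309/3.0)
   = (5.404 kJ/mol)(-2.273) = -12.3 kJ/mol
ΔG < 0, so the forward reaction is spontaneous (proceeds forward).

ΔG = -12.3 kJ/mol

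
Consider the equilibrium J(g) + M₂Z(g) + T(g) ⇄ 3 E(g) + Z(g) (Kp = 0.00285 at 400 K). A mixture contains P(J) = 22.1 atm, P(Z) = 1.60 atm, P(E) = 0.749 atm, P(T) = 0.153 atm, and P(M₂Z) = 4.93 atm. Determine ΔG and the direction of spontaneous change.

Qp = P(E)³·P(Z) / (P(J)·P(M₂Z)·P(T)) = (0.749)³·(1.60) / ((22.1)·(4.93)·(0.153)) = 0.0403
ΔG = RT ln(Qp/Kp) = (8.314 J mol⁻¹ K⁻¹)(400 K) × ln(0.0403/0.00285)
   = (3.326 kJ/mol)(2.649) = 8.81 kJ/mol
ΔG > 0, so the forward reaction is non-spontaneous (proceeds in reverse).

ΔG = 8.81 kJ/mol; the forward reaction is non-spontaneous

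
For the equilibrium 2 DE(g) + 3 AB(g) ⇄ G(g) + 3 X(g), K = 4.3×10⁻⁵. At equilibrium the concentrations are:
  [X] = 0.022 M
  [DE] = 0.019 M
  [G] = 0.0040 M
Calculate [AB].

At equilibrium, K = [G]·[X]³ / ([DE]²·[AB]³) = 4.3×10⁻⁵.
(0.0040)·(0.022)³ / ((0.019)²·([AB])³) = 4.3×10⁻⁵
[AB]³ = 2.74 ⇒ [AB] = 1.4 M

[AB] = 1.4 M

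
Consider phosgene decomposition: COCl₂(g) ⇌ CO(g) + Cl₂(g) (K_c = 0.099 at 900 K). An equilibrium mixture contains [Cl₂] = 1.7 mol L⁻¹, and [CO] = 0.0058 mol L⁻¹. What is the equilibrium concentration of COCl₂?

[COCl₂] = 0.10 mol L⁻¹

At equilibrium, K_c = [CO]·[Cl₂] / [COCl₂] = 0.099.
(0.0058)·(1.7) / ([COCl₂]) = 0.099
[COCl₂] = 0.0996 = 0.10 mol L⁻¹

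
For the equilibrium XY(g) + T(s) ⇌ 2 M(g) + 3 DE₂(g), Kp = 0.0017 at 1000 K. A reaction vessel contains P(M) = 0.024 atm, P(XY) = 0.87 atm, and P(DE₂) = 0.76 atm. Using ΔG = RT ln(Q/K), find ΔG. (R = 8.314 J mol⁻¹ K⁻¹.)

(T is a pure solid — omitted from Qp.)
Qp = P(M)²·P(DE₂)³ / P(XY) = (0.024)²·(0.76)³ / (0.87) = 2.91×10⁻⁴
ΔG = RT ln(Qp/Kp) = (8.314 J mol⁻¹ K⁻¹)(1000 K) × ln(2.91×10⁻⁴/0.0017)
   = (8.314 kJ/mol)(-1.765) = -14.7 kJ/mol
ΔG < 0, so the forward reaction is spontaneous (proceeds forward).

ΔG = -14.7 kJ/mol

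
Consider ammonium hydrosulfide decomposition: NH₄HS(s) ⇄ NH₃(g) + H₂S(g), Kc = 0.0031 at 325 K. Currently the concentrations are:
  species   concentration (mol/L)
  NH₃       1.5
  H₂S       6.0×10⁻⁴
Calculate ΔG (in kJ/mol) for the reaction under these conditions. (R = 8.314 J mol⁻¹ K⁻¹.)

ΔG = -3.34 kJ/mol

(NH₄HS is a pure solid — omitted from Qc.)
Qc = [NH₃]·[H₂S] = (1.5)·(6.0×10⁻⁴) = 9.00×10⁻⁴
ΔG = RT ln(Qc/Kc) = (8.314 J mol⁻¹ K⁻¹)(325 K) × ln(9.00×10⁻⁴/0.0031)
   = (2.702 kJ/mol)(-1.237) = -3.34 kJ/mol
ΔG < 0, so the forward reaction is spontaneous (proceeds forward).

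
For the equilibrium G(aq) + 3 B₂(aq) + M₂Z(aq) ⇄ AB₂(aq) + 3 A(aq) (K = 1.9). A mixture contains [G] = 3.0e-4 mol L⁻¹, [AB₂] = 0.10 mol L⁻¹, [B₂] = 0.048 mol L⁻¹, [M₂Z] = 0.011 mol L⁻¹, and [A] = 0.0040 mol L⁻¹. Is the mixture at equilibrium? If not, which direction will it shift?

Q = [AB₂]·[A]³ / ([G]·[B₂]³·[M₂Z]) = (0.10)·(0.0040)³ / ((3.0e-4)·(0.048)³·(0.011)) = 18
Q = 18 > K = 1.9: net reverse reaction.

no; Q > K, reaction proceeds in reverse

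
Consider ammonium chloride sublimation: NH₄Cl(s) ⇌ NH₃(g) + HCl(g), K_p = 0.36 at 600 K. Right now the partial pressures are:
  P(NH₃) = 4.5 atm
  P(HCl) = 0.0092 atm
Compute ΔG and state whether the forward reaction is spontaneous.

(NH₄Cl is a pure solid — omitted from Q_p.)
Q_p = P(NH₃)·P(HCl) = (4.5)·(0.0092) = 0.0414
ΔG = RT ln(Q_p/K_p) = (8.314 J mol⁻¹ K⁻¹)(600 K) × ln(0.0414/0.36)
   = (4.988 kJ/mol)(-2.163) = -10.8 kJ/mol
ΔG < 0, so the forward reaction is spontaneous (proceeds forward).

ΔG = -10.8 kJ/mol; the forward reaction is spontaneous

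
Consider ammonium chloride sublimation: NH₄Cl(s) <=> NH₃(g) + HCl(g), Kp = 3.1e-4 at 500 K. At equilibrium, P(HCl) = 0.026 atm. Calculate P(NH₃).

(NH₄Cl is a pure solid — omitted from Kp.)
At equilibrium, Kp = P(NH₃)·P(HCl) = 3.1e-4.
(P(NH₃))·(0.026) = 3.1e-4
P(NH₃) = 0.0119 = 0.012 atm

P(NH₃) = 0.012 atm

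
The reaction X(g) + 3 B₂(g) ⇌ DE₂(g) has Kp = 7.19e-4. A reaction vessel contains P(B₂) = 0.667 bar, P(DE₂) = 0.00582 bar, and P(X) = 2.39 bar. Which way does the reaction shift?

Qp = P(DE₂) / (P(X)·P(B₂)³) = (0.00582) / ((2.39)·(0.667)³) = 0.00821
Qp = 0.00821 > Kp = 7.19e-4, so the reverse reaction proceeds.

reverse (toward reactants)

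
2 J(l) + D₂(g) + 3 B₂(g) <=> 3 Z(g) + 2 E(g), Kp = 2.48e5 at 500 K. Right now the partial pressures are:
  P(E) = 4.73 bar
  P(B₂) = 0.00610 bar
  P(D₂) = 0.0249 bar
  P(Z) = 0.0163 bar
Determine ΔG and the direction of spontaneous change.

(J is a pure liquid — omitted from Qp.)
Qp = P(Z)³·P(E)² / (P(D₂)·P(B₂)³) = (0.0163)³·(4.73)² / ((0.0249)·(0.00610)³) = 17100
ΔG = RT ln(Qp/Kp) = (8.314 J mol⁻¹ K⁻¹)(500 K) × ln(17100/2.48e5)
   = (4.157 kJ/mol)(-2.674) = -11.1 kJ/mol
ΔG < 0, so the forward reaction is spontaneous (proceeds forward).

ΔG = -11.1 kJ/mol; the forward reaction is spontaneous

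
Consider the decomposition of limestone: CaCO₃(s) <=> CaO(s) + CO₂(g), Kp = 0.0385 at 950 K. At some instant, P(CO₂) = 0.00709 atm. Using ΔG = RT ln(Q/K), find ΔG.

(CaCO₃, CaO are pure solids — omitted from Qp.)
Qp = P(CO₂) = 0.00709
ΔG = RT ln(Qp/Kp) = (8.314 J mol⁻¹ K⁻¹)(950 K) × ln(0.00709/0.0385)
   = (7.898 kJ/mol)(-1.692) = -13.4 kJ/mol
ΔG < 0, so the forward reaction is spontaneous (proceeds forward).

ΔG = -13.4 kJ/mol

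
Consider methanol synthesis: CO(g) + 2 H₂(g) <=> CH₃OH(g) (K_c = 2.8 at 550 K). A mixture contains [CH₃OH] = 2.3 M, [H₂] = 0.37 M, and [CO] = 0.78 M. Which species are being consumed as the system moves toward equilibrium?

CH₃OH (products)

Q_c = [CH₃OH] / ([CO]·[H₂]²) = (2.3) / ((0.78)·(0.37)²) = 22
Q_c = 22 > K_c = 2.8: net reverse reaction.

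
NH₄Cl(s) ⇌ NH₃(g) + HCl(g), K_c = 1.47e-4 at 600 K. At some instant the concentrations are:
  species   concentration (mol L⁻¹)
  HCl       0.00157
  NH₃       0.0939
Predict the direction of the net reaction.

neither direction; the system is at equilibrium

(NH₄Cl is a pure solid — omitted from Q_c.)
Q_c = [NH₃]·[HCl] = (0.0939)·(0.00157) = 1.47e-4
Q_c = 1.47e-4 = K_c, so the system is already at equilibrium.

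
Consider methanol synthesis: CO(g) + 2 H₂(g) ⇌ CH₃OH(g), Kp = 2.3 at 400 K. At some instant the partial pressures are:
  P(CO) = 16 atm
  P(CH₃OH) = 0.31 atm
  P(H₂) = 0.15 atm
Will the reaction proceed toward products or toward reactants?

toward products

Qp = P(CH₃OH) / (P(CO)·P(H₂)²) = (0.31) / ((16)·(0.15)²) = 0.86
Qp = 0.86 < Kp = 2.3, so the forward reaction proceeds.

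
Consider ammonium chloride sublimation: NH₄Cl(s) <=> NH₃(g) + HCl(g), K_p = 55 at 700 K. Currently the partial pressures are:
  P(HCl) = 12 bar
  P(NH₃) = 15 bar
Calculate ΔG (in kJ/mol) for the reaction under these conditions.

ΔG = 6.90 kJ/mol

(NH₄Cl is a pure solid — omitted from Q_p.)
Q_p = P(NH₃)·P(HCl) = (15)·(12) = 180
ΔG = RT ln(Q_p/K_p) = (8.314 J mol⁻¹ K⁻¹)(700 K) × ln(180/55)
   = (5.820 kJ/mol)(1.186) = 6.90 kJ/mol
ΔG > 0, so the forward reaction is non-spontaneous (proceeds in reverse).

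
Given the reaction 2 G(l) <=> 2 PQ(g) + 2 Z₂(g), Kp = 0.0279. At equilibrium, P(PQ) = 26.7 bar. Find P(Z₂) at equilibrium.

P(Z₂) = 0.00626 bar

(G is a pure liquid — omitted from Kp.)
At equilibrium, Kp = P(PQ)²·P(Z₂)² = 0.0279.
(26.7)²·(P(Z₂))² = 0.0279
P(Z₂)² = 3.91×10⁻⁵ ⇒ P(Z₂) = 0.00626 bar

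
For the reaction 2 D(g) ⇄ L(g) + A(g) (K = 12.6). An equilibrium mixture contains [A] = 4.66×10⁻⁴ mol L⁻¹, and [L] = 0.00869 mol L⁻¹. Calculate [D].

[D] = 5.67×10⁻⁴ mol L⁻¹

At equilibrium, K = [L]·[A] / [D]² = 12.6.
(0.00869)·(4.66×10⁻⁴) / ([D])² = 12.6
[D]² = 3.21×10⁻⁷ ⇒ [D] = 5.67×10⁻⁴ mol L⁻¹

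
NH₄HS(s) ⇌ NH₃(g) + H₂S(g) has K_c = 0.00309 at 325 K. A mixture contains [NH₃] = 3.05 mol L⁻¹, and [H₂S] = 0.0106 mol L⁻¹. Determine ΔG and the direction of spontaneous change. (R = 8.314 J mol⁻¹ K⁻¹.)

ΔG = 6.34 kJ/mol; the forward reaction is non-spontaneous

(NH₄HS is a pure solid — omitted from Q_c.)
Q_c = [NH₃]·[H₂S] = (3.05)·(0.0106) = 0.0323
ΔG = RT ln(Q_c/K_c) = (8.314 J mol⁻¹ K⁻¹)(325 K) × ln(0.0323/0.00309)
   = (2.702 kJ/mol)(2.347) = 6.34 kJ/mol
ΔG > 0, so the forward reaction is non-spontaneous (proceeds in reverse).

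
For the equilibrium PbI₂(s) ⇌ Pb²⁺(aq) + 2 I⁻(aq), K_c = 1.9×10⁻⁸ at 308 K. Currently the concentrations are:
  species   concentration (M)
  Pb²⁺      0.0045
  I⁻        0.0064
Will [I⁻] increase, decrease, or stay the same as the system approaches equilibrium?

(PbI₂ is a pure solid — omitted from Q_c.)
Q_c = [Pb²⁺]·[I⁻]² = (0.0045)·(0.0064)² = 1.8×10⁻⁷
Q_c = 1.8×10⁻⁷ > K_c = 1.9×10⁻⁸: net reverse reaction.
I⁻ is a product, so it decreases.

decrease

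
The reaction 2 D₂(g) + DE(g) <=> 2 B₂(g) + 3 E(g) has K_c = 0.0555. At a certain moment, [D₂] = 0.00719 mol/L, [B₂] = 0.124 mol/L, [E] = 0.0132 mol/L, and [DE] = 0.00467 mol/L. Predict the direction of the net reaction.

toward reactants

Q_c = [B₂]²·[E]³ / ([D₂]²·[DE]) = (0.124)²·(0.0132)³ / ((0.00719)²·(0.00467)) = 0.146
Q_c = 0.146 > K_c = 0.0555, so the reverse reaction proceeds.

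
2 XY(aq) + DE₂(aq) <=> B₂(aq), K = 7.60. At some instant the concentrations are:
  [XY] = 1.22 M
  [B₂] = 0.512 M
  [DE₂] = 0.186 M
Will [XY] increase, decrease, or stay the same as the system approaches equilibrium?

decrease

Q = [B₂] / ([XY]²·[DE₂]) = (0.512) / ((1.22)²·(0.186)) = 1.85
Q = 1.85 < K = 7.60: net forward reaction.
XY is a reactant, so it decreases.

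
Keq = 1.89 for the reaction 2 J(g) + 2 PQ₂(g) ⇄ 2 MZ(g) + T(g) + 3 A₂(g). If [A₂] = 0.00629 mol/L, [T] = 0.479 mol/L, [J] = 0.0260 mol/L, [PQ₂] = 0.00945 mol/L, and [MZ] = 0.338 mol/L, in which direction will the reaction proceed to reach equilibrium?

Q = [MZ]²·[T]·[A₂]³ / ([J]²·[PQ₂]²) = (0.338)²·(0.479)·(0.00629)³ / ((0.0260)²·(0.00945)²) = 0.226
Q = 0.226 < Keq = 1.89, so the forward reaction proceeds.

toward products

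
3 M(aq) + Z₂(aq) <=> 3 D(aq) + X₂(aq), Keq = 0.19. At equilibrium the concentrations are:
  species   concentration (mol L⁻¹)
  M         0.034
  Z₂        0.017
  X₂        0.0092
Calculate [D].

At equilibrium, Keq = [D]³·[X₂] / ([M]³·[Z₂]) = 0.19.
([D])³·(0.0092) / ((0.034)³·(0.017)) = 0.19
[D]³ = 1.38e-5 ⇒ [D] = 0.024 mol L⁻¹

[D] = 0.024 mol L⁻¹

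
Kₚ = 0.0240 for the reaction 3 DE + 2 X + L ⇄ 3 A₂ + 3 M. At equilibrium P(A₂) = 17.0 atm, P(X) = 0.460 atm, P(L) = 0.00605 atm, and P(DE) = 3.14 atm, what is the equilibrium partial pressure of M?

At equilibrium, Kₚ = P(A₂)³·P(M)³ / (P(DE)³·P(X)²·P(L)) = 0.0240.
(17.0)³·(P(M))³ / ((3.14)³·(0.460)²·(0.00605)) = 0.0240
P(M)³ = 1.94×10⁻⁷ ⇒ P(M) = 0.00579 atm

P(M) = 0.00579 atm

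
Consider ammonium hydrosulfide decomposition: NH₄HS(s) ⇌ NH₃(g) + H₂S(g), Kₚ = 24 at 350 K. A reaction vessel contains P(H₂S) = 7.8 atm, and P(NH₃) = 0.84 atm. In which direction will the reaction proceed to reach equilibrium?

(NH₄HS is a pure solid — omitted from Qₚ.)
Qₚ = P(NH₃)·P(H₂S) = (0.84)·(7.8) = 6.6
Qₚ = 6.6 < Kₚ = 24, so the forward reaction proceeds.

in the forward direction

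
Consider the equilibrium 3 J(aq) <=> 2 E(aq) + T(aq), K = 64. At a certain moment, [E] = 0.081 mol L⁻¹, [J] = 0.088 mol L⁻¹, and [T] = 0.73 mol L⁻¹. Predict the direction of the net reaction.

forward (toward products)

Q = [E]²·[T] / [J]³ = (0.081)²·(0.73) / (0.088)³ = 7.0
Q = 7.0 < K = 64, so the forward reaction proceeds.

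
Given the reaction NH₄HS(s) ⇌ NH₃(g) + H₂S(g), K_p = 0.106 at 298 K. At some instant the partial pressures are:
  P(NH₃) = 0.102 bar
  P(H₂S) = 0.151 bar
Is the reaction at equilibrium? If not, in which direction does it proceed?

(NH₄HS is a pure solid — omitted from Q_p.)
Q_p = P(NH₃)·P(H₂S) = (0.102)·(0.151) = 0.0154
Q_p = 0.0154 < K_p = 0.106, so the forward reaction proceeds.

forward (toward products)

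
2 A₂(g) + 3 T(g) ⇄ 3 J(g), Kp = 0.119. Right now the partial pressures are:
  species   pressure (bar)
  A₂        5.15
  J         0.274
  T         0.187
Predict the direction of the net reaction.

Qp = P(J)³ / (P(A₂)²·P(T)³) = (0.274)³ / ((5.15)²·(0.187)³) = 0.119
Qp = 0.119 = Kp, so the system is already at equilibrium.

no net change (already at equilibrium)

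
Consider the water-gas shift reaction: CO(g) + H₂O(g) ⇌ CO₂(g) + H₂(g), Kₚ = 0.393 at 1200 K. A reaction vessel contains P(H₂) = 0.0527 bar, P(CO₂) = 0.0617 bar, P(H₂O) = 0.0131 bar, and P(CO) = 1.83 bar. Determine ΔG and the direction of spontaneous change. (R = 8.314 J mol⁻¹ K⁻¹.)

ΔG = -10.6 kJ/mol; the forward reaction is spontaneous

Qₚ = P(CO₂)·P(H₂) / (P(CO)·P(H₂O)) = (0.0617)·(0.0527) / ((1.83)·(0.0131)) = 0.136
ΔG = RT ln(Qₚ/Kₚ) = (8.314 J mol⁻¹ K⁻¹)(1200 K) × ln(0.136/0.393)
   = (9.977 kJ/mol)(-1.061) = -10.6 kJ/mol
ΔG < 0, so the forward reaction is spontaneous (proceeds forward).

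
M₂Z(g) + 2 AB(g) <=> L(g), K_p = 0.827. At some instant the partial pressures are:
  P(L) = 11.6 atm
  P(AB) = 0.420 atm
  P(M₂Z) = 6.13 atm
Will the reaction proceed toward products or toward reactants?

Q_p = P(L) / (P(M₂Z)·P(AB)²) = (11.6) / ((6.13)·(0.420)²) = 10.7
Q_p = 10.7 > K_p = 0.827, so the reverse reaction proceeds.

in the reverse direction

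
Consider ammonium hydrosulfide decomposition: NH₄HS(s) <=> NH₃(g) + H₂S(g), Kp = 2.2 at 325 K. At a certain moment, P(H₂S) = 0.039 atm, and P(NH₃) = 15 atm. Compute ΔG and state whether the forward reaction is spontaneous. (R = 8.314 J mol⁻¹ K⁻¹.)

(NH₄HS is a pure solid — omitted from Qp.)
Qp = P(NH₃)·P(H₂S) = (15)·(0.039) = 0.585
ΔG = RT ln(Qp/Kp) = (8.314 J mol⁻¹ K⁻¹)(325 K) × ln(0.585/2.2)
   = (2.702 kJ/mol)(-1.325) = -3.58 kJ/mol
ΔG < 0, so the forward reaction is spontaneous (proceeds forward).

ΔG = -3.58 kJ/mol; the forward reaction is spontaneous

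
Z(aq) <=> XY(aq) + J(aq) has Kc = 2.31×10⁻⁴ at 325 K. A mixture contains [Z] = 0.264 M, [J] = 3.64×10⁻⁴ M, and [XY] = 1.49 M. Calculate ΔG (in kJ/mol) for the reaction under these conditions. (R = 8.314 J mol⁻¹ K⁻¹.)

ΔG = 5.90 kJ/mol

Qc = [XY]·[J] / [Z] = (1.49)·(3.64×10⁻⁴) / (0.264) = 0.00205
ΔG = RT ln(Qc/Kc) = (8.314 J mol⁻¹ K⁻¹)(325 K) × ln(0.00205/2.31×10⁻⁴)
   = (2.702 kJ/mol)(2.183) = 5.90 kJ/mol
ΔG > 0, so the forward reaction is non-spontaneous (proceeds in reverse).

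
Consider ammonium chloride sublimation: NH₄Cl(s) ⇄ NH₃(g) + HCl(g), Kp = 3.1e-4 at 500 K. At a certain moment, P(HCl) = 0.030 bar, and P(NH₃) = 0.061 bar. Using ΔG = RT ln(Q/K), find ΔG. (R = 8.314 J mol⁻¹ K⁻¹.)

ΔG = 7.38 kJ/mol

(NH₄Cl is a pure solid — omitted from Qp.)
Qp = P(NH₃)·P(HCl) = (0.061)·(0.030) = 0.00183
ΔG = RT ln(Qp/Kp) = (8.314 J mol⁻¹ K⁻¹)(500 K) × ln(0.00183/3.1e-4)
   = (4.157 kJ/mol)(1.775) = 7.38 kJ/mol
ΔG > 0, so the forward reaction is non-spontaneous (proceeds in reverse).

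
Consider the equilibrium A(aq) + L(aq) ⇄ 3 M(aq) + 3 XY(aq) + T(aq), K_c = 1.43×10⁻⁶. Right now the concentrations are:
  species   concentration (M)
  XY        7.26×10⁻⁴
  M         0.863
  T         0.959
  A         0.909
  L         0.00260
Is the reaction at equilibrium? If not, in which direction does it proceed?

toward products

Q_c = [M]³·[XY]³·[T] / ([A]·[L]) = (0.863)³·(7.26×10⁻⁴)³·(0.959) / ((0.909)·(0.00260)) = 9.98×10⁻⁸
Q_c = 9.98×10⁻⁸ < K_c = 1.43×10⁻⁶, so the forward reaction proceeds.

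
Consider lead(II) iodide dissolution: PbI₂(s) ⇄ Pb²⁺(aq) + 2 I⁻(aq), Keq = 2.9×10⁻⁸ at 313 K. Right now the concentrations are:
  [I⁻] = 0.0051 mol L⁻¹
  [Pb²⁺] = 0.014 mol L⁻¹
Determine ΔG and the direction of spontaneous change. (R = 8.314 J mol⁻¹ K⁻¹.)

ΔG = 6.58 kJ/mol; the forward reaction is non-spontaneous

(PbI₂ is a pure solid — omitted from Q.)
Q = [Pb²⁺]·[I⁻]² = (0.014)·(0.0051)² = 3.64×10⁻⁷
ΔG = RT ln(Q/Keq) = (8.314 J mol⁻¹ K⁻¹)(313 K) × ln(3.64×10⁻⁷/2.9×10⁻⁸)
   = (2.602 kJ/mol)(2.530) = 6.58 kJ/mol
ΔG > 0, so the forward reaction is non-spontaneous (proceeds in reverse).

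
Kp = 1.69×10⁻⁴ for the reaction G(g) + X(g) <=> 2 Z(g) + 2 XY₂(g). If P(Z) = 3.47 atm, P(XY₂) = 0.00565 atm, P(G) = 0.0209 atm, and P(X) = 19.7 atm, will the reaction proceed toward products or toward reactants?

Qp = P(Z)²·P(XY₂)² / (P(G)·P(X)) = (3.47)²·(0.00565)² / ((0.0209)·(19.7)) = 9.34×10⁻⁴
Qp = 9.34×10⁻⁴ > Kp = 1.69×10⁻⁴, so the reverse reaction proceeds.

toward reactants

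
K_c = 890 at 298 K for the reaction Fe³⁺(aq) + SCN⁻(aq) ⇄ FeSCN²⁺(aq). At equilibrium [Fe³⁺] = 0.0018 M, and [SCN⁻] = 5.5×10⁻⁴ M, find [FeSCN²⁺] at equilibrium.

[FeSCN²⁺] = 8.8×10⁻⁴ M

At equilibrium, K_c = [FeSCN²⁺] / ([Fe³⁺]·[SCN⁻]) = 890.
([FeSCN²⁺]) / ((0.0018)·(5.5×10⁻⁴)) = 890
[FeSCN²⁺] = 8.81×10⁻⁴ = 8.8×10⁻⁴ M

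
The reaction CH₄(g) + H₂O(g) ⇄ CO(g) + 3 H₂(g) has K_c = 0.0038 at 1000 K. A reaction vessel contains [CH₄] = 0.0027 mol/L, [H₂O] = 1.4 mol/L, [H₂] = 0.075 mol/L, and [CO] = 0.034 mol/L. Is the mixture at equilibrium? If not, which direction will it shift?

Q_c = [CO]·[H₂]³ / ([CH₄]·[H₂O]) = (0.034)·(0.075)³ / ((0.0027)·(1.4)) = 0.0038
Q_c = 0.0038 = K_c; the system is at equilibrium.

yes, at equilibrium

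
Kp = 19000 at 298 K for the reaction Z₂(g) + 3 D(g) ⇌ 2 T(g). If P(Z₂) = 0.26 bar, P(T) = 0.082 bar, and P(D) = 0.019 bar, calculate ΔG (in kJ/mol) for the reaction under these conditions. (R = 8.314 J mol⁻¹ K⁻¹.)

ΔG = -4.01 kJ/mol

Qp = P(T)² / (P(Z₂)·P(D)³) = (0.082)² / ((0.26)·(0.019)³) = 3770
ΔG = RT ln(Qp/Kp) = (8.314 J mol⁻¹ K⁻¹)(298 K) × ln(3770/19000)
   = (2.478 kJ/mol)(-1.617) = -4.01 kJ/mol
ΔG < 0, so the forward reaction is spontaneous (proceeds forward).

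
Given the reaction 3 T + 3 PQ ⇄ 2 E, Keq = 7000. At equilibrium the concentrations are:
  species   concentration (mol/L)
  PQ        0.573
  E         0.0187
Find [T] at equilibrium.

At equilibrium, Keq = [E]² / ([T]³·[PQ]³) = 7000.
(0.0187)² / (([T])³·(0.573)³) = 7000
[T]³ = 2.66×10⁻⁷ ⇒ [T] = 0.00643 mol/L

[T] = 0.00643 mol/L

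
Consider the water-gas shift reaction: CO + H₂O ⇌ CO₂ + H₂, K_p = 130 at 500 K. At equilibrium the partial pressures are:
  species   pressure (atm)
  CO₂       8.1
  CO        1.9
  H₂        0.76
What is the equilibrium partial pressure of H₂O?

P(H₂O) = 0.025 atm

At equilibrium, K_p = P(CO₂)·P(H₂) / (P(CO)·P(H₂O)) = 130.
(8.1)·(0.76) / ((1.9)·(P(H₂O))) = 130
P(H₂O) = 0.0249 = 0.025 atm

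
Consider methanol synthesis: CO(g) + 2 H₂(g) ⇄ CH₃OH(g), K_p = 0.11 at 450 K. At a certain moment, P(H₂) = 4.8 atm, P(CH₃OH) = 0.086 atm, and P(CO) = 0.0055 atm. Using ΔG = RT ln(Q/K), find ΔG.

Q_p = P(CH₃OH) / (P(CO)·P(H₂)²) = (0.086) / ((0.0055)·(4.8)²) = 0.679
ΔG = RT ln(Q_p/K_p) = (8.314 J mol⁻¹ K⁻¹)(450 K) × ln(0.679/0.11)
   = (3.741 kJ/mol)(1.820) = 6.81 kJ/mol
ΔG > 0, so the forward reaction is non-spontaneous (proceeds in reverse).

ΔG = 6.81 kJ/mol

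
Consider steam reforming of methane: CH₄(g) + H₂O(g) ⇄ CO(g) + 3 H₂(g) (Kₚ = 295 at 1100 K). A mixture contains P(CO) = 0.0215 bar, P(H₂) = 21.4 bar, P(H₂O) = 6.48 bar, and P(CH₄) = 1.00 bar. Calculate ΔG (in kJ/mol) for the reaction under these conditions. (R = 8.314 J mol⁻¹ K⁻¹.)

ΔG = -20.2 kJ/mol

Qₚ = P(CO)·P(H₂)³ / (P(CH₄)·P(H₂O)) = (0.0215)·(21.4)³ / ((1.00)·(6.48)) = 32.5
ΔG = RT ln(Qₚ/Kₚ) = (8.314 J mol⁻¹ K⁻¹)(1100 K) × ln(32.5/295)
   = (9.145 kJ/mol)(-2.206) = -20.2 kJ/mol
ΔG < 0, so the forward reaction is spontaneous (proceeds forward).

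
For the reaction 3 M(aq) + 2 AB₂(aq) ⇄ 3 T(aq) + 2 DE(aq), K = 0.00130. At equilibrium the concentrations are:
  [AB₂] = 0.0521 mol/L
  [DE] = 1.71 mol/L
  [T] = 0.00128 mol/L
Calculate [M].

[M] = 0.120 mol/L

At equilibrium, K = [T]³·[DE]² / ([M]³·[AB₂]²) = 0.00130.
(0.00128)³·(1.71)² / (([M])³·(0.0521)²) = 0.00130
[M]³ = 0.00174 ⇒ [M] = 0.120 mol/L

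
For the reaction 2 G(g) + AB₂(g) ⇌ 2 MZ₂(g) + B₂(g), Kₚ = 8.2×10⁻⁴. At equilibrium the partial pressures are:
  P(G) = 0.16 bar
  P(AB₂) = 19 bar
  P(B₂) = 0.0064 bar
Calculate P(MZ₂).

At equilibrium, Kₚ = P(MZ₂)²·P(B₂) / (P(G)²·P(AB₂)) = 8.2×10⁻⁴.
(P(MZ₂))²·(0.0064) / ((0.16)²·(19)) = 8.2×10⁻⁴
P(MZ₂)² = 0.0623 ⇒ P(MZ₂) = 0.25 bar

P(MZ₂) = 0.25 bar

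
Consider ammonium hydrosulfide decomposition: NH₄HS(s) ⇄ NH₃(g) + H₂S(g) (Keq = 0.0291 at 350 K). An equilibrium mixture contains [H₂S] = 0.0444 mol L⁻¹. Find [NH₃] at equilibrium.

[NH₃] = 0.655 mol L⁻¹

(NH₄HS is a pure solid — omitted from Keq.)
At equilibrium, Keq = [NH₃]·[H₂S] = 0.0291.
([NH₃])·(0.0444) = 0.0291
[NH₃] = 0.655 mol L⁻¹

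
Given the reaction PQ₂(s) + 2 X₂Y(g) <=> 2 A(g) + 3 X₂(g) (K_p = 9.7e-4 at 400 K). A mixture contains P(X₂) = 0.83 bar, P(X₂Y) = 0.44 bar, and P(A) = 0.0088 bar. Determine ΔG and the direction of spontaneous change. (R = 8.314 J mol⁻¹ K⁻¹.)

ΔG = -4.80 kJ/mol; the forward reaction is spontaneous

(PQ₂ is a pure solid — omitted from Q_p.)
Q_p = P(A)²·P(X₂)³ / P(X₂Y)² = (0.0088)²·(0.83)³ / (0.44)² = 2.29e-4
ΔG = RT ln(Q_p/K_p) = (8.314 J mol⁻¹ K⁻¹)(400 K) × ln(2.29e-4/9.7e-4)
   = (3.326 kJ/mol)(-1.444) = -4.80 kJ/mol
ΔG < 0, so the forward reaction is spontaneous (proceeds forward).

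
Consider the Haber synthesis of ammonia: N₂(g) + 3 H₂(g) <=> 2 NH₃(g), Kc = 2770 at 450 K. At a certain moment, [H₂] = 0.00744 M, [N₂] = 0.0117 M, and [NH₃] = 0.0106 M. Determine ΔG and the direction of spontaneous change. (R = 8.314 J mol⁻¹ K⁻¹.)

Qc = [NH₃]² / ([N₂]·[H₂]³) = (0.0106)² / ((0.0117)·(0.00744)³) = 23300
ΔG = RT ln(Qc/Kc) = (8.314 J mol⁻¹ K⁻¹)(450 K) × ln(23300/2770)
   = (3.741 kJ/mol)(2.130) = 7.97 kJ/mol
ΔG > 0, so the forward reaction is non-spontaneous (proceeds in reverse).

ΔG = 7.97 kJ/mol; the forward reaction is non-spontaneous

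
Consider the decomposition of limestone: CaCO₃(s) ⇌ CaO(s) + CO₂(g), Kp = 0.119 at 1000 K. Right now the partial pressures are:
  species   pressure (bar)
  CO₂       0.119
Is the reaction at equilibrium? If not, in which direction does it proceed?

(CaCO₃, CaO are pure solids — omitted from Qp.)
Qp = P(CO₂) = 0.119
Qp = 0.119 = Kp, so the system is already at equilibrium.

at equilibrium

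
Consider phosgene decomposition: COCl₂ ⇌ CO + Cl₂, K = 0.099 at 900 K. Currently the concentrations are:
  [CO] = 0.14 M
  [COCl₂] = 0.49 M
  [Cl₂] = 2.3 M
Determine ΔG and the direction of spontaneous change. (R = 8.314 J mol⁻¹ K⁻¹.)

ΔG = 14.2 kJ/mol; the forward reaction is non-spontaneous

Q = [CO]·[Cl₂] / [COCl₂] = (0.14)·(2.3) / (0.49) = 0.657
ΔG = RT ln(Q/K) = (8.314 J mol⁻¹ K⁻¹)(900 K) × ln(0.657/0.099)
   = (7.483 kJ/mol)(1.893) = 14.2 kJ/mol
ΔG > 0, so the forward reaction is non-spontaneous (proceeds in reverse).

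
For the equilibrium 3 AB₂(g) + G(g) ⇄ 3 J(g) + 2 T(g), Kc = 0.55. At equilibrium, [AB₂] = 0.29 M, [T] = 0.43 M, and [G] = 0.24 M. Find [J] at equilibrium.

At equilibrium, Kc = [J]³·[T]² / ([AB₂]³·[G]) = 0.55.
([J])³·(0.43)² / ((0.29)³·(0.24)) = 0.55
[J]³ = 0.0174 ⇒ [J] = 0.26 M

[J] = 0.26 M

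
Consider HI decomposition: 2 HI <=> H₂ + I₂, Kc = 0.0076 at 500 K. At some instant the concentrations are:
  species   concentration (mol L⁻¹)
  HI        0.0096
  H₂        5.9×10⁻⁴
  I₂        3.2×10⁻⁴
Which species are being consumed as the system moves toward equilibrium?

HI (reactants)

Qc = [H₂]·[I₂] / [HI]² = (5.9×10⁻⁴)·(3.2×10⁻⁴) / (0.0096)² = 0.0020
Qc = 0.0020 < Kc = 0.0076: net forward reaction.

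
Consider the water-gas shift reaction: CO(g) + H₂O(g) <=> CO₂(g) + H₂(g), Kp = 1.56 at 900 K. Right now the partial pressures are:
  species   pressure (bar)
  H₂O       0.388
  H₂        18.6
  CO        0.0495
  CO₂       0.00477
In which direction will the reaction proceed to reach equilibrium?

Qp = P(CO₂)·P(H₂) / (P(CO)·P(H₂O)) = (0.00477)·(18.6) / ((0.0495)·(0.388)) = 4.62
Qp = 4.62 > Kp = 1.56, so the reverse reaction proceeds.

in the reverse direction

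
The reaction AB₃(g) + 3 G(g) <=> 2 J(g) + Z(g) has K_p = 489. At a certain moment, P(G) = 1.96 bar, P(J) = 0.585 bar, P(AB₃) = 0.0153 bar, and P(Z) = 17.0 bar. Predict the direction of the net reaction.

Q_p = P(J)²·P(Z) / (P(AB₃)·P(G)³) = (0.585)²·(17.0) / ((0.0153)·(1.96)³) = 50.5
Q_p = 50.5 < K_p = 489, so the forward reaction proceeds.

to the right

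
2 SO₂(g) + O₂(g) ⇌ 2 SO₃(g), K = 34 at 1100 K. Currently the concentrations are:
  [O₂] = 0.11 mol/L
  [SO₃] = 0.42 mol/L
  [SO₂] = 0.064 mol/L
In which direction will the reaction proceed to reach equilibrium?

in the reverse direction

Q = [SO₃]² / ([SO₂]²·[O₂]) = (0.42)² / ((0.064)²·(0.11)) = 390
Q = 390 > K = 34, so the reverse reaction proceeds.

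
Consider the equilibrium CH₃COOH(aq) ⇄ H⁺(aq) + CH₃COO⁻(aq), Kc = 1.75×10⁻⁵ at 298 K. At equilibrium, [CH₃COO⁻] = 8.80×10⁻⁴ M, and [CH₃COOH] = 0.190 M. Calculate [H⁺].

[H⁺] = 0.00378 M

At equilibrium, Kc = [H⁺]·[CH₃COO⁻] / [CH₃COOH] = 1.75×10⁻⁵.
([H⁺])·(8.80×10⁻⁴) / (0.190) = 1.75×10⁻⁵
[H⁺] = 0.00378 M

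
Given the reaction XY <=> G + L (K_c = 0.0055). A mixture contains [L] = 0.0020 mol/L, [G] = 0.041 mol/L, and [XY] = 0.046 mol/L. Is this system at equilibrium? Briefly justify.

Q_c = [G]·[L] / [XY] = (0.041)·(0.0020) / (0.046) = 0.0018
Q_c = 0.0018 < K_c = 0.0055: net forward reaction.

no; Q < K, reaction proceeds forward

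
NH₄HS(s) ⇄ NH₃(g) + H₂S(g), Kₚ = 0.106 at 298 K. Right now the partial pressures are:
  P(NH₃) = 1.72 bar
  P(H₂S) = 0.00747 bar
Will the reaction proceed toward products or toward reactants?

forward (toward products)

(NH₄HS is a pure solid — omitted from Qₚ.)
Qₚ = P(NH₃)·P(H₂S) = (1.72)·(0.00747) = 0.0128
Qₚ = 0.0128 < Kₚ = 0.106, so the forward reaction proceeds.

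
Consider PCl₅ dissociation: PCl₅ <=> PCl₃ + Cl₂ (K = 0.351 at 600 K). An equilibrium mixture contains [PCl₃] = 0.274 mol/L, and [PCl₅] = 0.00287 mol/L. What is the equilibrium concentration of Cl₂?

At equilibrium, K = [PCl₃]·[Cl₂] / [PCl₅] = 0.351.
(0.274)·([Cl₂]) / (0.00287) = 0.351
[Cl₂] = 0.00368 mol/L

[Cl₂] = 0.00368 mol/L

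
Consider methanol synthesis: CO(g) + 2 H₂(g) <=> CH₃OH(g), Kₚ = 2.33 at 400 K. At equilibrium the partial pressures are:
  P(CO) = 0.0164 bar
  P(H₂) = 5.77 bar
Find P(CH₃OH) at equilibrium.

P(CH₃OH) = 1.27 bar

At equilibrium, Kₚ = P(CH₃OH) / (P(CO)·P(H₂)²) = 2.33.
(P(CH₃OH)) / ((0.0164)·(5.77)²) = 2.33
P(CH₃OH) = 1.27 bar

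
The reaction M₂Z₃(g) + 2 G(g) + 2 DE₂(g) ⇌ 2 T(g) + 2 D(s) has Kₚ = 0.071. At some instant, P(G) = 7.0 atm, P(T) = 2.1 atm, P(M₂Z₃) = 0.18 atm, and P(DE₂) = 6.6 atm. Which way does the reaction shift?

(D is a pure solid — omitted from Qₚ.)
Qₚ = P(T)² / (P(M₂Z₃)·P(G)²·P(DE₂)²) = (2.1)² / ((0.18)·(7.0)²·(6.6)²) = 0.011
Qₚ = 0.011 < Kₚ = 0.071, so the forward reaction proceeds.

forward (toward products)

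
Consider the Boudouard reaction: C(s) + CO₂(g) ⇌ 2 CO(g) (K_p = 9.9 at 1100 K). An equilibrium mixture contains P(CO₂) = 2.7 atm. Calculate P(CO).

(C is a pure solid — omitted from K_p.)
At equilibrium, K_p = P(CO)² / P(CO₂) = 9.9.
(P(CO))² / (2.7) = 9.9
P(CO)² = 26.7 ⇒ P(CO) = 5.2 atm

P(CO) = 5.2 atm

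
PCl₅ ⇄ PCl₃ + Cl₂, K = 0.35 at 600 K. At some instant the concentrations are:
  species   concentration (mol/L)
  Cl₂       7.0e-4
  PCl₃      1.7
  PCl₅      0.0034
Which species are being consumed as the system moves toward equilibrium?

none (at equilibrium)

Q = [PCl₃]·[Cl₂] / [PCl₅] = (1.7)·(7.0e-4) / (0.0034) = 0.35
Q = 0.35 = K; the system is at equilibrium.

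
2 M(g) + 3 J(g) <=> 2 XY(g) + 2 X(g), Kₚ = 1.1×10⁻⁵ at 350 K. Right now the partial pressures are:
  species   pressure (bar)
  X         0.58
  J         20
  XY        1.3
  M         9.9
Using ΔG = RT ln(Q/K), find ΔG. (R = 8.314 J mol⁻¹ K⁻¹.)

ΔG = -7.91 kJ/mol

Qₚ = P(XY)²·P(X)² / (P(M)²·P(J)³) = (1.3)²·(0.58)² / ((9.9)²·(20)³) = 7.25×10⁻⁷
ΔG = RT ln(Qₚ/Kₚ) = (8.314 J mol⁻¹ K⁻¹)(350 K) × ln(7.25×10⁻⁷/1.1×10⁻⁵)
   = (2.910 kJ/mol)(-2.719) = -7.91 kJ/mol
ΔG < 0, so the forward reaction is spontaneous (proceeds forward).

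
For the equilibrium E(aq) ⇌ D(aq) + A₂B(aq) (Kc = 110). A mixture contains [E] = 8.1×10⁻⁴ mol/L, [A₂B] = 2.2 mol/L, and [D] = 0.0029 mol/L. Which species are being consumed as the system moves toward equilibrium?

Qc = [D]·[A₂B] / [E] = (0.0029)·(2.2) / (8.1×10⁻⁴) = 7.9
Qc = 7.9 < Kc = 110: net forward reaction.

E (reactants)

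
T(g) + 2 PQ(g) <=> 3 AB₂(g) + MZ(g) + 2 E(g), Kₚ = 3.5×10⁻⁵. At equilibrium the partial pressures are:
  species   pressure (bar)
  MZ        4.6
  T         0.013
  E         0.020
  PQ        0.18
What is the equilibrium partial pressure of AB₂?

P(AB₂) = 0.020 bar

At equilibrium, Kₚ = P(AB₂)³·P(MZ)·P(E)² / (P(T)·P(PQ)²) = 3.5×10⁻⁵.
(P(AB₂))³·(4.6)·(0.020)² / ((0.013)·(0.18)²) = 3.5×10⁻⁵
P(AB₂)³ = 8.01×10⁻⁶ ⇒ P(AB₂) = 0.020 bar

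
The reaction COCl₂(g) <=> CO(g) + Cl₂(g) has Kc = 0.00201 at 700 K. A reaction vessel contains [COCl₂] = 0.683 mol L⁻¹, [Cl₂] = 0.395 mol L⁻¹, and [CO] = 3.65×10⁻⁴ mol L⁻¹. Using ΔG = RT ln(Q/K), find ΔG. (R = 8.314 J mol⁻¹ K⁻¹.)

ΔG = -13.1 kJ/mol

Qc = [CO]·[Cl₂] / [COCl₂] = (3.65×10⁻⁴)·(0.395) / (0.683) = 2.11×10⁻⁴
ΔG = RT ln(Qc/Kc) = (8.314 J mol⁻¹ K⁻¹)(700 K) × ln(2.11×10⁻⁴/0.00201)
   = (5.820 kJ/mol)(-2.254) = -13.1 kJ/mol
ΔG < 0, so the forward reaction is spontaneous (proceeds forward).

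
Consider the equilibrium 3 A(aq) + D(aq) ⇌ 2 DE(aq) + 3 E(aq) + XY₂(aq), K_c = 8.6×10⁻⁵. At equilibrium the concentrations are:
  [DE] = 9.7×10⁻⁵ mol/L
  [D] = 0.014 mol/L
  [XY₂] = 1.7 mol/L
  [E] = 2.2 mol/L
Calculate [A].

At equilibrium, K_c = [DE]²·[E]³·[XY₂] / ([A]³·[D]) = 8.6×10⁻⁵.
(9.7×10⁻⁵)²·(2.2)³·(1.7) / (([A])³·(0.014)) = 8.6×10⁻⁵
[A]³ = 0.141 ⇒ [A] = 0.52 mol/L

[A] = 0.52 mol/L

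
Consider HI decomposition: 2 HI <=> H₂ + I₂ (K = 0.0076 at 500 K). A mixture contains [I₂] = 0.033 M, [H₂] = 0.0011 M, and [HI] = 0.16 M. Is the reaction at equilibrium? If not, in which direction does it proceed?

Q = [H₂]·[I₂] / [HI]² = (0.0011)·(0.033) / (0.16)² = 0.0014
Q = 0.0014 < K = 0.0076, so the forward reaction proceeds.

toward products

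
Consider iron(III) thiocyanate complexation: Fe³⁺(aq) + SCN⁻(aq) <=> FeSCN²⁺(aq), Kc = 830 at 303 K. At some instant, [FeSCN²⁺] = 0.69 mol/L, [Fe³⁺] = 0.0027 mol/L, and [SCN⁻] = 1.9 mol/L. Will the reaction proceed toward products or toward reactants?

toward products

Qc = [FeSCN²⁺] / ([Fe³⁺]·[SCN⁻]) = (0.69) / ((0.0027)·(1.9)) = 130
Qc = 130 < Kc = 830, so the forward reaction proceeds.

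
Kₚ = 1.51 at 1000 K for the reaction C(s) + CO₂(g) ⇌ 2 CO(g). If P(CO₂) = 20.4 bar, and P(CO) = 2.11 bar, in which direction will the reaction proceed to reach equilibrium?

(C is a pure solid — omitted from Qₚ.)
Qₚ = P(CO)² / P(CO₂) = (2.11)² / (20.4) = 0.218
Qₚ = 0.218 < Kₚ = 1.51, so the forward reaction proceeds.

in the forward direction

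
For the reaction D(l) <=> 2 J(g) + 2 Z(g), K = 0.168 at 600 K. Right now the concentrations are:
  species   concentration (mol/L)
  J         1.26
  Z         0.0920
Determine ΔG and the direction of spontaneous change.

ΔG = -12.6 kJ/mol; the forward reaction is spontaneous

(D is a pure liquid — omitted from Q.)
Q = [J]²·[Z]² = (1.26)²·(0.0920)² = 0.0134
ΔG = RT ln(Q/K) = (8.314 J mol⁻¹ K⁻¹)(600 K) × ln(0.0134/0.168)
   = (4.988 kJ/mol)(-2.529) = -12.6 kJ/mol
ΔG < 0, so the forward reaction is spontaneous (proceeds forward).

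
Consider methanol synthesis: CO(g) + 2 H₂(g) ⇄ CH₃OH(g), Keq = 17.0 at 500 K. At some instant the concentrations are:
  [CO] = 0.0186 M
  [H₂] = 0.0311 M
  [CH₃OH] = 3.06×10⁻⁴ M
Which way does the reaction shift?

Q = [CH₃OH] / ([CO]·[H₂]²) = (3.06×10⁻⁴) / ((0.0186)·(0.0311)²) = 17.0
Q = 17.0 = Keq, so the system is already at equilibrium.

no net change (already at equilibrium)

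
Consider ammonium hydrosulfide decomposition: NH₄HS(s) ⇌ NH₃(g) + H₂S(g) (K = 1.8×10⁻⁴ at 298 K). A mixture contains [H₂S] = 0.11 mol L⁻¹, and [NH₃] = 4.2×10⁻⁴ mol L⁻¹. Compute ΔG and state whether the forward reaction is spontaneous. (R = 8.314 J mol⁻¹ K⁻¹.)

(NH₄HS is a pure solid — omitted from Q.)
Q = [NH₃]·[H₂S] = (4.2×10⁻⁴)·(0.11) = 4.62×10⁻⁵
ΔG = RT ln(Q/K) = (8.314 J mol⁻¹ K⁻¹)(298 K) × ln(4.62×10⁻⁵/1.8×10⁻⁴)
   = (2.478 kJ/mol)(-1.360) = -3.37 kJ/mol
ΔG < 0, so the forward reaction is spontaneous (proceeds forward).

ΔG = -3.37 kJ/mol; the forward reaction is spontaneous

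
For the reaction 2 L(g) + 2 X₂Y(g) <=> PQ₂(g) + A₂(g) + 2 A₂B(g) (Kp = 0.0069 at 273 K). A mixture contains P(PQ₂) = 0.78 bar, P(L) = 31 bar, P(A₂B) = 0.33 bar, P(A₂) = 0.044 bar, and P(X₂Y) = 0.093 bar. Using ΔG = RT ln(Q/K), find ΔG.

Qp = P(PQ₂)·P(A₂)·P(A₂B)² / (P(L)²·P(X₂Y)²) = (0.78)·(0.044)·(0.33)² / ((31)²·(0.093)²) = 4.50×10⁻⁴
ΔG = RT ln(Qp/Kp) = (8.314 J mol⁻¹ K⁻¹)(273 K) × ln(4.50×10⁻⁴/0.0069)
   = (2.270 kJ/mol)(-2.730) = -6.20 kJ/mol
ΔG < 0, so the forward reaction is spontaneous (proceeds forward).

ΔG = -6.20 kJ/mol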